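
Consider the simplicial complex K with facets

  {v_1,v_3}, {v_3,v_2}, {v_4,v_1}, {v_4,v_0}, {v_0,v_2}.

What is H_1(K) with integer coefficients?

Take the total order v_0 < v_1 < v_2 < v_3 < v_4 on the vertex set. Then K (dimension 1) consists of the simplices:

  0-simplices (5): [v_0], [v_1], [v_2], [v_3], [v_4]
  1-simplices (5): [v_0,v_2], [v_0,v_4], [v_1,v_3], [v_1,v_4], [v_2,v_3]

Hence C_0 ≅ Z^5, C_1 ≅ Z^5.

Boundary ∂_1: C_1 → C_0 maps an edge to its endpoints' difference, ∂[p,q] = q − p. For instance
  ∂[v_2,v_3] = [v_3] − [v_2].
This gives a 5×5 integer matrix of rank 4; reducing to Smith normal form yields diagonal entries (1,1,1,1).

Computing H_k = (kernel of ∂_k) / (image of ∂_{k+1}):

  H_1: rank ker ∂_1 − rank ∂_2 = (5 − 4) − 0 = 1, and there is no ∂_2, so H_1 = Z.

(K is a triangulation of the circle S^1.)

H_1 ≅ Z.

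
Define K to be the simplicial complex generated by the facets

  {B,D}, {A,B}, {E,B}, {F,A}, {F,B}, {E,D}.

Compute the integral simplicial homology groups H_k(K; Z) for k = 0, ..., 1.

We work with the vertex ordering A < B < D < E < F. The simplices of K, each written with vertices in increasing order, are:

  0-simplices (5): A, B, D, E, F
  1-simplices (6): AB, AF, BD, BE, BF, DE

giving chain groups C_0 ≅ Z^5, C_1 ≅ Z^6.

The boundary map ∂_1: C_1 → C_0 sends each edge [p,q] (with p < q) to q − p. For instance
  ∂DE = E − D.
As a 5×6 matrix over Z this has rank 4, with invariant factors (1,1,1,1).

Reading off H_k = ker ∂_k / im ∂_{k+1}:

  H_0: rank C_0 − rank ∂_1 = 5 − 4 = 1, and the invariant factors of ∂_1 are all 1, so H_0 ≅ Z.
  H_1: rank ker ∂_1 − rank ∂_2 = (6 − 4) − 0 = 2, and there is no ∂_2, so H_1 ≅ Z^2.

H_0 ≅ Z,  H_1 ≅ Z^2.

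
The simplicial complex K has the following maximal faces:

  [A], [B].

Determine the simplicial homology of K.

H_0 ≅ Z^2.

Take the total order A < B on the vertex set. Then K (dimension 0) consists of the simplices:

  0-simplices (2): A, B

Hence C_0 ≅ Z^2.

Computing H_k = (kernel of ∂_k) / (image of ∂_{k+1}):

  H_0: rank C_0 − rank ∂_1 = 2 − 0 = 2, and there is no ∂_1, so H_0 = Z^2.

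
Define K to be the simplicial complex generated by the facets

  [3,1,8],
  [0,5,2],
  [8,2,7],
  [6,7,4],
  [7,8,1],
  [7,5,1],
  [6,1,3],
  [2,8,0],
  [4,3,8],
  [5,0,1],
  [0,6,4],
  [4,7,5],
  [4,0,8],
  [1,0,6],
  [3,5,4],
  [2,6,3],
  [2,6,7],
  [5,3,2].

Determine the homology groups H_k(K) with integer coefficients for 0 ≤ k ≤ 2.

H_0 ≅ Z,  H_1 ≅ Z^2,  H_2 ≅ Z.

Take the total order 0 < 1 < 2 < 3 < 4 < 5 < 6 < 7 < 8 on the vertex set. Then K (dimension 2) consists of the simplices:

  0-simplices (9): [0], [1], [2], [3], [4], [5], [6], [7], [8]
  1-simplices (27): (27 of them)
  2-simplices (18): [0,1,5], [0,1,6], [0,2,5], [0,2,8], [0,4,6], [0,4,8], [1,3,6], [1,3,8], [1,5,7], [1,7,8], [2,3,5], [2,3,6], [2,6,7], [2,7,8], [3,4,5], [3,4,8], [4,5,7], [4,6,7]

Hence C_0 ≅ Z^9, C_1 ≅ Z^27, C_2 ≅ Z^18.

The boundary map ∂_1: C_1 → C_0 is given by ∂[p,q] = [q] − [p]. For instance
  ∂[0,4] = [4] − [0].
This gives a 9×27 integer matrix of rank 8; reducing to Smith normal form yields diagonal entries (1,1,1,1,1,1,1,1).

The boundary map ∂_2: C_2 → C_1 sends each 2-simplex [p,q,r] to [q,r] − [p,r] + [p,q]. For instance
  ∂[3,4,5] = [4,5] − [3,5] + [3,4],
  ∂[0,2,8] = [2,8] − [0,8] + [0,2].
As a 27×18 matrix over Z this has rank 17, with invariant factors (1,1,1,1,1,1,1,1,1,1,1,1,1,1,1,1,1).

Now H_k = ker ∂_k / im ∂_{k+1}, so:

  H_0: rank C_0 − rank ∂_1 = 9 − 8 = 1, and the invariant factors of ∂_1 are all 1, so H_0 ≅ Z.
  H_1: rank ker ∂_1 − rank ∂_2 = (27 − 8) − 17 = 2, and the invariant factors of ∂_2 are all 1, so H_1 ≅ Z^2.
  H_2: rank ker ∂_2 − rank ∂_3 = (18 − 17) − 0 = 1, and there is no ∂_3, so H_2 ≅ Z.

(K is a triangulation of the torus T^2.)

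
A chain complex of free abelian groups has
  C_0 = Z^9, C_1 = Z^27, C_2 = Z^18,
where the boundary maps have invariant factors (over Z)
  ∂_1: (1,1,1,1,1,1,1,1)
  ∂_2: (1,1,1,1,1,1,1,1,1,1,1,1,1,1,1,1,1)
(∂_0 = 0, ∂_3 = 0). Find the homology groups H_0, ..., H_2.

H_0 = Z,  H_1 = Z^2,  H_2 = Z.

H_0: b_0 = 9 − 0 − 8 = 1; torsion from ∂_1 factors > 1: none. So H_0 = Z.
H_1: b_1 = 27 − 8 − 17 = 2; torsion from ∂_2 factors > 1: none. So H_1 = Z^2.
H_2: b_2 = 18 − 17 − 0 = 1; torsion from ∂_3 factors > 1: none. So H_2 = Z.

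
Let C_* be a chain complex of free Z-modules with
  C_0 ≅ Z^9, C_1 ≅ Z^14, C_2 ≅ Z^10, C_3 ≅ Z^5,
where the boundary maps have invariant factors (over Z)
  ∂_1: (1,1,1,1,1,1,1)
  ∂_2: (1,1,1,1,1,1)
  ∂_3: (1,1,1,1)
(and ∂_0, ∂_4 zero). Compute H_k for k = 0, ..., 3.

H_0: b_0 = 9 − 0 − 7 = 2; torsion from ∂_1 factors > 1: none. So H_0 ≅ Z^2.
H_1: b_1 = 14 − 7 − 6 = 1; torsion from ∂_2 factors > 1: none. So H_1 ≅ Z.
H_2: b_2 = 10 − 6 − 4 = 0; torsion from ∂_3 factors > 1: none. So H_2 ≅ 0.
H_3: b_3 = 5 − 4 − 0 = 1; torsion from ∂_4 factors > 1: none. So H_3 ≅ Z.

H_0 ≅ Z^2,  H_1 ≅ Z,  H_2 = 0,  H_3 ≅ Z.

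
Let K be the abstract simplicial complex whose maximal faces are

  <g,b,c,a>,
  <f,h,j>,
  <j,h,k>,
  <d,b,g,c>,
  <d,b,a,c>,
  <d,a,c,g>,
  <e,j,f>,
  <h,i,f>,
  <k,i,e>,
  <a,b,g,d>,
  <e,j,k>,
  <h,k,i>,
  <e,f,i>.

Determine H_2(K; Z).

Take the total order a < b < c < d < e < f < g < h < i < j < k on the vertex set. Then K (dimension 3) consists of the simplices:

  0-simplices (11): a, b, c, d, e, f, g, h, i, j, k
  1-simplices (22): ab, ac, ad, ag, bc, bd, bg, cd, cg, dg, ef, ei, ej, ek, fh, fi, fj, hi, hj, hk, ik, jk
  2-simplices (18): abc, abd, abg, acd, acg, adg, bcd, bcg, bdg, cdg, efi, efj, eik, ejk, fhi, fhj, hik, hjk
  3-simplices (5): abcd, abcg, abdg, acdg, bcdg

giving chain groups C_0 ≅ Z^11, C_1 ≅ Z^22, C_2 ≅ Z^18, C_3 ≅ Z^5.

∂_1: C_1 → C_0 sends each edge [p,q] (with p < q) to q − p.
The 11×22 boundary matrix has rank 9 and Smith normal form diag(1,1,1,1,1,1,1,1,1).

∂_2: C_2 → C_1 acts by ∂[p,q,r] = [q,r] − [p,r] + [p,q]. For instance
  ∂acd = cd − ad + ac,
  ∂bdg = dg − bg + bd.
The 22×18 boundary matrix has rank 13 and Smith normal form diag(1,1,1,1,1,1,1,1,1,1,1,1,1).

Boundary ∂_3: C_3 → C_2 sends each 3-simplex σ to the alternating sum Σ_i (−1)^i (σ with its i-th vertex removed). For instance
  ∂acdg = cdg − adg + acg − acd,
  ∂abcd = bcd − acd + abd − abc.
The resulting 18×5 matrix has rank 4, and its Smith normal form has invariant factors (1,1,1,1).

Reading off H_k = ker ∂_k / im ∂_{k+1}:

  H_2: rank ker ∂_2 − rank ∂_3 = (18 − 13) − 4 = 1, and the invariant factors of ∂_3 are all 1, so H_2 ≅ Z.

(K is a triangulation of the disjoint union of the 3-sphere S^3 and the 2-sphere S^2.)

H_2 ≅ Z.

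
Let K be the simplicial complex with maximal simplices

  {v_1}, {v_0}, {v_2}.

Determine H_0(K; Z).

K has 3 vertices.
rank ∂_0 = 0, rank ∂_1 = 0 ⇒ b_0 = 3 − 0 − 0 = 3. So H_0 ≅ Z^3.

H_0 = Z^3.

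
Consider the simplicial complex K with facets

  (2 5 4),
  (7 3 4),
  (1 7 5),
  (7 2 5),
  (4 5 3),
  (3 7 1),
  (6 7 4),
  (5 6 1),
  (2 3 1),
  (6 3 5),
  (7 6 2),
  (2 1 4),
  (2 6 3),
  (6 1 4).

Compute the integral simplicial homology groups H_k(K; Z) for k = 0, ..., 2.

We work with the vertex ordering 1 < 2 < 3 < 4 < 5 < 6 < 7. The simplices of K, each written with vertices in increasing order, are:

  0-simplices (7): [1], [2], [3], [4], [5], [6], [7]
  1-simplices (21): [1,2], [1,3], [1,4], [1,5], [1,6], [1,7], [2,3], [2,4], [2,5], [2,6], [2,7], [3,4], [3,5], [3,6], [3,7], [4,5], [4,6], [4,7], [5,6], [5,7], [6,7]
  2-simplices (14): [1,2,3], [1,2,4], [1,3,7], [1,4,6], [1,5,6], [1,5,7], [2,3,6], [2,4,5], [2,5,7], [2,6,7], [3,4,5], [3,4,7], [3,5,6], [4,6,7]

so the chain groups are C_0 ≅ Z^7, C_1 ≅ Z^21, C_2 ≅ Z^14.

∂_1: C_1 → C_0 maps an edge to its endpoints' difference, ∂[p,q] = q − p. For instance
  ∂[2,4] = [4] − [2].
This gives a 7×21 integer matrix of rank 6; reducing to Smith normal form yields diagonal entries (1,1,1,1,1,1).

Boundary ∂_2: C_2 → C_1 maps a triangle to the signed sum of its edges. For instance
  ∂[2,6,7] = [6,7] − [2,7] + [2,6],
  ∂[2,4,5] = [4,5] − [2,5] + [2,4].
As a 21×14 matrix over Z this has rank 13, with invariant factors (1,1,1,1,1,1,1,1,1,1,1,1,1).

Computing H_k = (kernel of ∂_k) / (image of ∂_{k+1}):

  H_0: rank C_0 − rank ∂_1 = 7 − 6 = 1, and the invariant factors of ∂_1 are all 1, so H_0 ≅ Z.
  H_1: rank ker ∂_1 − rank ∂_2 = (21 − 6) − 13 = 2, and the invariant factors of ∂_2 are all 1, so H_1 ≅ Z^2.
  H_2: rank ker ∂_2 − rank ∂_3 = (14 − 13) − 0 = 1, and there is no ∂_3, so H_2 ≅ Z.

(K is a triangulation of the torus T^2.)

H_0 = Z,  H_1 = Z^2,  H_2 = Z.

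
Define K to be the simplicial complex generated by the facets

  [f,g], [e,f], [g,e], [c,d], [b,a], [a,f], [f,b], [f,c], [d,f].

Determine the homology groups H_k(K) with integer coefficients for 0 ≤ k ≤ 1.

K has 7 vertices, 9 edges.
rank ∂_0 = 0, rank ∂_1 = 6 ⇒ b_0 = 7 − 0 − 6 = 1; all invariant factors of ∂_1 are 1 so no torsion. So H_0 = Z.
rank ∂_1 = 6, rank ∂_2 = 0 ⇒ b_1 = 9 − 6 − 0 = 3. So H_1 = Z^3.

H_0 ≅ Z,  H_1 ≅ Z^3.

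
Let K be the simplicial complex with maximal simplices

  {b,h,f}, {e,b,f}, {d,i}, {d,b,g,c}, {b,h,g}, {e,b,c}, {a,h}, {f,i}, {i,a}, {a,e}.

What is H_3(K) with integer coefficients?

Take the total order a < b < c < d < e < f < g < h < i on the vertex set. Then K (dimension 3) consists of the simplices:

  0-simplices (9): a, b, c, d, e, f, g, h, i
  1-simplices (18): ae, ah, ai, bc, bd, be, bf, bg, bh, cd, ce, cg, dg, di, ef, fh, fi, gh
  2-simplices (8): bcd, bce, bcg, bdg, bef, bfh, bgh, cdg
  3-simplices (1): bcdg

giving chain groups C_0 ≅ Z^9, C_1 ≅ Z^18, C_2 ≅ Z^8, C_3 ≅ Z^1.

∂_1: C_1 → C_0 is given by ∂[p,q] = [q] − [p]. For instance
  ∂ef = f − e.
The 9×18 boundary matrix has rank 8 and Smith normal form diag(1,1,1,1,1,1,1,1).

∂_2: C_2 → C_1 maps a triangle to the signed sum of its edges. For instance
  ∂bdg = dg − bg + bd,
  ∂bce = ce − be + bc.
The resulting 18×8 matrix has rank 7, and its Smith normal form has invariant factors (1,1,1,1,1,1,1).

Boundary ∂_3: C_3 → C_2 sends each 3-simplex σ to the alternating sum Σ_i (−1)^i (σ with its i-th vertex removed). For instance
  ∂bcdg = cdg − bdg + bcg − bcd.
The resulting 8×1 matrix has rank 1, and its Smith normal form has invariant factors (1).

From H_k ≅ ker(∂_k) / im(∂_{k+1}) we obtain:

  H_3: rank ker ∂_3 − rank ∂_4 = (1 − 1) − 0 = 0, and there is no ∂_4, so H_3 ≅ 0.

H_3 = 0.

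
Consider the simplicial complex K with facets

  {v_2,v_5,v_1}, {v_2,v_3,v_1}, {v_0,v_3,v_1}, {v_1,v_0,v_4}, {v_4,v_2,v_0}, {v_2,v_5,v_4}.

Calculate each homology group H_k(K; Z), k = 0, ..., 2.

Fix the vertex order v_0 < v_1 < v_2 < v_3 < v_4 < v_5 and write every simplex with vertices in increasing order. Then dim K = 2 and the simplices of K are:

  0-simplices (6): [v_0], [v_1], [v_2], [v_3], [v_4], [v_5]
  1-simplices (12): [v_0,v_1], [v_0,v_2], [v_0,v_3], [v_0,v_4], [v_1,v_2], [v_1,v_3], [v_1,v_4], [v_1,v_5], [v_2,v_3], [v_2,v_4], [v_2,v_5], [v_4,v_5]
  2-simplices (6): [v_0,v_1,v_3], [v_0,v_1,v_4], [v_0,v_2,v_4], [v_1,v_2,v_3], [v_1,v_2,v_5], [v_2,v_4,v_5]

so the chain groups are C_0 ≅ Z^6, C_1 ≅ Z^12, C_2 ≅ Z^6.

Boundary ∂_1: C_1 → C_0 is given by ∂[p,q] = [q] − [p].
As a 6×12 matrix over Z this has rank 5, with invariant factors (1,1,1,1,1).

Boundary ∂_2: C_2 → C_1 sends each 2-simplex [p,q,r] to [q,r] − [p,r] + [p,q]. For instance
  ∂[v_0,v_1,v_3] = [v_1,v_3] − [v_0,v_3] + [v_0,v_1],
  ∂[v_1,v_2,v_5] = [v_2,v_5] − [v_1,v_5] + [v_1,v_2].
This gives a 12×6 integer matrix of rank 6; reducing to Smith normal form yields diagonal entries (1,1,1,1,1,1).

Now H_k = ker ∂_k / im ∂_{k+1}, so:

  H_0: rank C_0 − rank ∂_1 = 6 − 5 = 1, and the invariant factors of ∂_1 are all 1, so H_0 = Z.
  H_1: rank ker ∂_1 − rank ∂_2 = (12 − 5) − 6 = 1, and the invariant factors of ∂_2 are all 1, so H_1 = Z.
  H_2: rank ker ∂_2 − rank ∂_3 = (6 − 6) − 0 = 0, and there is no ∂_3, so H_2 = 0.

H_0 = Z,  H_1 = Z,  H_2 = 0.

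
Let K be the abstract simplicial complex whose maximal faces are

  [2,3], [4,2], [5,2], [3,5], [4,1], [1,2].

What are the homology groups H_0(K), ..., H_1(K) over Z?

Take the total order 1 < 2 < 3 < 4 < 5 on the vertex set. Then K (dimension 1) consists of the simplices:

  0-simplices (5): [1], [2], [3], [4], [5]
  1-simplices (6): [1,2], [1,4], [2,3], [2,4], [2,5], [3,5]

so the chain groups are C_0 ≅ Z^5, C_1 ≅ Z^6.

∂_1: C_1 → C_0 is given by ∂[p,q] = [q] − [p]. For instance
  ∂[1,2] = [2] − [1].
This gives a 5×6 integer matrix of rank 4; reducing to Smith normal form yields diagonal entries (1,1,1,1).

Now H_k = ker ∂_k / im ∂_{k+1}, so:

  H_0: rank C_0 − rank ∂_1 = 5 − 4 = 1, and the invariant factors of ∂_1 are all 1, so H_0 = Z.
  H_1: rank ker ∂_1 − rank ∂_2 = (6 − 4) − 0 = 2, and there is no ∂_2, so H_1 = Z^2.

As a check, the Euler characteristic is 5 − 6 = -1, which agrees with 1 − 2 = -1.
(K is a triangulation of a wedge of 2 circles.)

H_0 ≅ Z,  H_1 ≅ Z^2.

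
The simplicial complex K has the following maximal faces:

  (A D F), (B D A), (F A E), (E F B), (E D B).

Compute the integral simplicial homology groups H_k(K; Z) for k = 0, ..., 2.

H_0 = Z,  H_1 = Z,  H_2 = 0.

K has 5 vertices, 10 edges, 5 triangles.
rank ∂_0 = 0, rank ∂_1 = 4 ⇒ b_0 = 5 − 0 − 4 = 1; all invariant factors of ∂_1 are 1 so no torsion. So H_0 ≅ Z.
rank ∂_1 = 4, rank ∂_2 = 5 ⇒ b_1 = 10 − 4 − 5 = 1; all invariant factors of ∂_2 are 1 so no torsion. So H_1 ≅ Z.
rank ∂_2 = 5, rank ∂_3 = 0 ⇒ b_2 = 5 − 5 − 0 = 0. So H_2 ≅ 0.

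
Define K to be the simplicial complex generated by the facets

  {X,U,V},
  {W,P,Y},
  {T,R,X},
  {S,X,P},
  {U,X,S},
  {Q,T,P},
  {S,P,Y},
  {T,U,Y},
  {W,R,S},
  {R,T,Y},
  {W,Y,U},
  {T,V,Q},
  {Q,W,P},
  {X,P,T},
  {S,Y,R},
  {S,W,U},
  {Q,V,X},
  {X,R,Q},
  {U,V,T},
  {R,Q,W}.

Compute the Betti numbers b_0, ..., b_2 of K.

b_0 = 1, b_1 = 1, b_2 = 0.

Take the total order P < Q < R < S < T < U < V < W < X < Y on the vertex set. Then K (dimension 2) consists of the simplices:

  0-simplices (10): P, Q, R, S, T, U, V, W, X, Y
  1-simplices (30): PQ, PS, PT, PW, PX, PY, QR, QT, QV, QW, QX, RS, RT, RW, RX, RY, SU, SW, SX, SY, TU, TV, TX, TY, UV, UW, UX, UY, VX, WY
  2-simplices (20): PQT, PQW, PSX, PSY, PTX, PWY, QRW, QRX, QTV, QVX, RSW, RSY, RTX, RTY, SUW, SUX, TUV, TUY, UVX, UWY

giving chain groups C_0 ≅ Z^10, C_1 ≅ Z^30, C_2 ≅ Z^20.

∂_1: C_1 → C_0 maps an edge to its endpoints' difference, ∂[p,q] = q − p. For instance
  ∂TX = X − T.
The resulting 10×30 matrix has rank 9, and its Smith normal form has invariant factors (1,1,1,1,1,1,1,1,1).

The boundary map ∂_2: C_2 → C_1 acts by ∂[p,q,r] = [q,r] − [p,r] + [p,q]. For instance
  ∂SUW = UW − SW + SU,
  ∂UVX = VX − UX + UV.
The resulting 30×20 matrix has rank 20, and its Smith normal form has invariant factors (1,1,1,1,1,1,1,1,1,1,1,1,1,1,1,1,1,1,1,2).

Computing H_k = (kernel of ∂_k) / (image of ∂_{k+1}):

  H_0: rank C_0 − rank ∂_1 = 10 − 9 = 1, and the invariant factors of ∂_1 are all 1, so H_0 = Z.
  H_1: rank ker ∂_1 − rank ∂_2 = (30 − 9) − 20 = 1, and ∂_2 has invariant factor 2 > 1, so H_1 = Z × Z/2.
  H_2: rank ker ∂_2 − rank ∂_3 = (20 − 20) − 0 = 0, and there is no ∂_3, so H_2 = 0.

As a check, the Euler characteristic is 10 − 30 + 20 = 0, which agrees with 1 − 1 + 0 = 0.

Hence the Betti numbers are b_0 = 1, b_1 = 1, b_2 = 0.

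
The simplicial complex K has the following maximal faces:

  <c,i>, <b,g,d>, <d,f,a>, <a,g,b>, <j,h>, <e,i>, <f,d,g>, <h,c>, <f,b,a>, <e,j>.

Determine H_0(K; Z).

H_0 = Z^2.

Take the total order a < b < c < d < e < f < g < h < i < j on the vertex set. Then K (dimension 2) consists of the simplices:

  0-simplices (10): a, b, c, d, e, f, g, h, i, j
  1-simplices (15): ab, ad, af, ag, bd, bf, bg, ch, ci, df, dg, ei, ej, fg, hj
  2-simplices (5): abf, abg, adf, bdg, dfg

giving chain groups C_0 ≅ Z^10, C_1 ≅ Z^15, C_2 ≅ Z^5.

Boundary ∂_1: C_1 → C_0 is given by ∂[p,q] = [q] − [p]. For instance
  ∂ci = i − c.
As a 10×15 matrix over Z this has rank 8, with invariant factors (1,1,1,1,1,1,1,1).

The boundary map ∂_2: C_2 → C_1 maps a triangle to the signed sum of its edges. For instance
  ∂adf = df − af + ad,
  ∂bdg = dg − bg + bd.
This gives a 15×5 integer matrix of rank 5; reducing to Smith normal form yields diagonal entries (1,1,1,1,1).

Computing H_k = (kernel of ∂_k) / (image of ∂_{k+1}):

  H_0: rank C_0 − rank ∂_1 = 10 − 8 = 2, and the invariant factors of ∂_1 are all 1, so H_0 ≅ Z^2.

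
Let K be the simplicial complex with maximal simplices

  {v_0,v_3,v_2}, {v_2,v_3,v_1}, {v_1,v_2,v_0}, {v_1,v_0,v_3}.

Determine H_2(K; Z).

We work with the vertex ordering v_0 < v_1 < v_2 < v_3. The simplices of K, each written with vertices in increasing order, are:

  0-simplices (4): [v_0], [v_1], [v_2], [v_3]
  1-simplices (6): [v_0,v_1], [v_0,v_2], [v_0,v_3], [v_1,v_2], [v_1,v_3], [v_2,v_3]
  2-simplices (4): [v_0,v_1,v_2], [v_0,v_1,v_3], [v_0,v_2,v_3], [v_1,v_2,v_3]

giving chain groups C_0 ≅ Z^4, C_1 ≅ Z^6, C_2 ≅ Z^4.

The boundary map ∂_1: C_1 → C_0 sends each edge [p,q] (with p < q) to q − p. For instance
  ∂[v_0,v_1] = [v_1] − [v_0].
The 4×6 boundary matrix has rank 3 and Smith normal form diag(1,1,1).

The boundary map ∂_2: C_2 → C_1 sends each 2-simplex [p,q,r] to [q,r] − [p,r] + [p,q]. For instance
  ∂[v_0,v_1,v_2] = [v_1,v_2] − [v_0,v_2] + [v_0,v_1],
  ∂[v_1,v_2,v_3] = [v_2,v_3] − [v_1,v_3] + [v_1,v_2].
This gives a 6×4 integer matrix of rank 3; reducing to Smith normal form yields diagonal entries (1,1,1).

Computing H_k = (kernel of ∂_k) / (image of ∂_{k+1}):

  H_2: rank ker ∂_2 − rank ∂_3 = (4 − 3) − 0 = 1, and there is no ∂_3, so H_2 = Z.

(K is a triangulation of the 2-sphere S^2.)

H_2 ≅ Z.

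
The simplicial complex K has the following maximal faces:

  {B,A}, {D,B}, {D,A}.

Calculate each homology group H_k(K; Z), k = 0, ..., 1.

H_0 ≅ Z,  H_1 ≅ Z.

Order the vertices as A < B < D. Listing each simplex with vertices in this order, K has dimension 1 with simplices:

  0-simplices (3): A, B, D
  1-simplices (3): AB, AD, BD

giving chain groups C_0 ≅ Z^3, C_1 ≅ Z^3.

Boundary ∂_1: C_1 → C_0 maps an edge to its endpoints' difference, ∂[p,q] = q − p. For instance
  ∂AD = D − A.
The 3×3 boundary matrix has rank 2 and Smith normal form diag(1,1).

From H_k ≅ ker(∂_k) / im(∂_{k+1}) we obtain:

  H_0: rank C_0 − rank ∂_1 = 3 − 2 = 1, and the invariant factors of ∂_1 are all 1, so H_0 = Z.
  H_1: rank ker ∂_1 − rank ∂_2 = (3 − 2) − 0 = 1, and there is no ∂_2, so H_1 = Z.

As a check, the Euler characteristic is 3 − 3 = 0, which agrees with 1 − 1 = 0.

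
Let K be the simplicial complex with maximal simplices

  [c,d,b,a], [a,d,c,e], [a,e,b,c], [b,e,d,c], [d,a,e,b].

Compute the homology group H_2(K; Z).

H_2 ≅ 0.

Take the total order a < b < c < d < e on the vertex set. Then K (dimension 3) consists of the simplices:

  0-simplices (5): a, b, c, d, e
  1-simplices (10): ab, ac, ad, ae, bc, bd, be, cd, ce, de
  2-simplices (10): abc, abd, abe, acd, ace, ade, bcd, bce, bde, cde
  3-simplices (5): abcd, abce, abde, acde, bcde

so the chain groups are C_0 ≅ Z^5, C_1 ≅ Z^10, C_2 ≅ Z^10, C_3 ≅ Z^5.

∂_1: C_1 → C_0 maps an edge to its endpoints' difference, ∂[p,q] = q − p. For instance
  ∂ac = c − a.
The 5×10 boundary matrix has rank 4 and Smith normal form diag(1,1,1,1).

Boundary ∂_2: C_2 → C_1 maps a triangle to the signed sum of its edges. For instance
  ∂bcd = cd − bd + bc,
  ∂abe = be − ae + ab.
As a 10×10 matrix over Z this has rank 6, with invariant factors (1,1,1,1,1,1).

The boundary map ∂_3: C_3 → C_2 sends each 3-simplex σ to the alternating sum Σ_i (−1)^i (σ with its i-th vertex removed). For instance
  ∂abcd = bcd − acd + abd − abc,
  ∂acde = cde − ade + ace − acd.
As a 10×5 matrix over Z this has rank 4, with invariant factors (1,1,1,1).

Reading off H_k = ker ∂_k / im ∂_{k+1}:

  H_2: rank ker ∂_2 − rank ∂_3 = (10 − 6) − 4 = 0, and the invariant factors of ∂_3 are all 1, so H_2 = 0.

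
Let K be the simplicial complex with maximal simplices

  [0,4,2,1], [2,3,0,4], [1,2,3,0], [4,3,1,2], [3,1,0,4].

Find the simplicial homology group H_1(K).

H_1 ≅ 0.

K has 5 vertices, 10 edges, 10 triangles, 5 3-simplices.
rank ∂_1 = 4, rank ∂_2 = 6 ⇒ b_1 = 10 − 4 − 6 = 0; all invariant factors of ∂_2 are 1 so no torsion. So H_1 ≅ 0.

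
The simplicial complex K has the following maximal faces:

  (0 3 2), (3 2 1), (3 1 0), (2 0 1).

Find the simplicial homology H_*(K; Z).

Take the total order 0 < 1 < 2 < 3 on the vertex set. Then K (dimension 2) consists of the simplices:

  0-simplices (4): [0], [1], [2], [3]
  1-simplices (6): [0,1], [0,2], [0,3], [1,2], [1,3], [2,3]
  2-simplices (4): [0,1,2], [0,1,3], [0,2,3], [1,2,3]

giving chain groups C_0 ≅ Z^4, C_1 ≅ Z^6, C_2 ≅ Z^4.

∂_1: C_1 → C_0 maps an edge to its endpoints' difference, ∂[p,q] = q − p. For instance
  ∂[2,3] = [3] − [2].
As a 4×6 matrix over Z this has rank 3, with invariant factors (1,1,1).

Boundary ∂_2: C_2 → C_1 acts by ∂[p,q,r] = [q,r] − [p,r] + [p,q]. For instance
  ∂[0,1,3] = [1,3] − [0,3] + [0,1],
  ∂[0,2,3] = [2,3] − [0,3] + [0,2].
This gives a 6×4 integer matrix of rank 3; reducing to Smith normal form yields diagonal entries (1,1,1).

Now H_k = ker ∂_k / im ∂_{k+1}, so:

  H_0: rank C_0 − rank ∂_1 = 4 − 3 = 1, and the invariant factors of ∂_1 are all 1, so H_0 = Z.
  H_1: rank ker ∂_1 − rank ∂_2 = (6 − 3) − 3 = 0, and the invariant factors of ∂_2 are all 1, so H_1 = 0.
  H_2: rank ker ∂_2 − rank ∂_3 = (4 − 3) − 0 = 1, and there is no ∂_3, so H_2 = Z.

H_0 ≅ Z,  H_1 = 0,  H_2 ≅ Z.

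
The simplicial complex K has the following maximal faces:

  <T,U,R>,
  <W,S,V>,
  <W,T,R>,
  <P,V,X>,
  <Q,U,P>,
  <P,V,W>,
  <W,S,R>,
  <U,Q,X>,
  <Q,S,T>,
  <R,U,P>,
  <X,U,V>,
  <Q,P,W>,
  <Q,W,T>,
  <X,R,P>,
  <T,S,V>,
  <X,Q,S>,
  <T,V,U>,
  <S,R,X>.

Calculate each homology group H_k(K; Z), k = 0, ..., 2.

Fix the vertex order P < Q < R < S < T < U < V < W < X and write every simplex with vertices in increasing order. Then dim K = 2 and the simplices of K are:

  0-simplices (9): P, Q, R, S, T, U, V, W, X
  1-simplices (27): PQ, PR, PU, PV, PW, PX, QS, QT, QU, QW, QX, RS, RT, RU, RW, RX, ST, SV, SW, SX, TU, TV, TW, UV, UX, VW, VX
  2-simplices (18): PQU, PQW, PRU, PRX, PVW, PVX, QST, QSX, QTW, QUX, RSW, RSX, RTU, RTW, STV, SVW, TUV, UVX

giving chain groups C_0 ≅ Z^9, C_1 ≅ Z^27, C_2 ≅ Z^18.

The boundary map ∂_1: C_1 → C_0 is given by ∂[p,q] = [q] − [p]. For instance
  ∂RX = X − R.
The resulting 9×27 matrix has rank 8, and its Smith normal form has invariant factors (1,1,1,1,1,1,1,1).

Boundary ∂_2: C_2 → C_1 acts by ∂[p,q,r] = [q,r] − [p,r] + [p,q]. For instance
  ∂RSX = SX − RX + RS,
  ∂QTW = TW − QW + QT.
This gives a 27×18 integer matrix of rank 18; reducing to Smith normal form yields diagonal entries (1,1,1,1,1,1,1,1,1,1,1,1,1,1,1,1,1,2).

From H_k ≅ ker(∂_k) / im(∂_{k+1}) we obtain:

  H_0: rank C_0 − rank ∂_1 = 9 − 8 = 1, and the invariant factors of ∂_1 are all 1, so H_0 ≅ Z.
  H_1: rank ker ∂_1 − rank ∂_2 = (27 − 8) − 18 = 1, and ∂_2 has invariant factor 2 > 1, so H_1 ≅ Z ⊕ Z/2.
  H_2: rank ker ∂_2 − rank ∂_3 = (18 − 18) − 0 = 0, and there is no ∂_3, so H_2 ≅ 0.

As a check, the Euler characteristic is 9 − 27 + 18 = 0, which agrees with 1 − 1 + 0 = 0.

H_0 ≅ Z,  H_1 ≅ Z ⊕ Z/2,  H_2 = 0.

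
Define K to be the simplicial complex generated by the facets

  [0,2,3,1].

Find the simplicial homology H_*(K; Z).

H_0 = Z,  H_1 = 0,  H_2 = 0,  H_3 = 0.

Order the vertices as 0 < 1 < 2 < 3. Listing each simplex with vertices in this order, K has dimension 3 with simplices:

  0-simplices (4): [0], [1], [2], [3]
  1-simplices (6): [0,1], [0,2], [0,3], [1,2], [1,3], [2,3]
  2-simplices (4): [0,1,2], [0,1,3], [0,2,3], [1,2,3]
  3-simplices (1): [0,1,2,3]

Hence C_0 ≅ Z^4, C_1 ≅ Z^6, C_2 ≅ Z^4, C_3 ≅ Z^1.

Boundary ∂_1: C_1 → C_0 maps an edge to its endpoints' difference, ∂[p,q] = q − p.
The resulting 4×6 matrix has rank 3, and its Smith normal form has invariant factors (1,1,1).

∂_2: C_2 → C_1 acts by ∂[p,q,r] = [q,r] − [p,r] + [p,q]. For instance
  ∂[0,1,2] = [1,2] − [0,2] + [0,1],
  ∂[1,2,3] = [2,3] − [1,3] + [1,2].
The 6×4 boundary matrix has rank 3 and Smith normal form diag(1,1,1).

∂_3: C_3 → C_2 sends each 3-simplex σ to the alternating sum Σ_i (−1)^i (σ with its i-th vertex removed). For instance
  ∂[0,1,2,3] = [1,2,3] − [0,2,3] + [0,1,3] − [0,1,2].
As a 4×1 matrix over Z this has rank 1, with invariant factors (1).

Reading off H_k = ker ∂_k / im ∂_{k+1}:

  H_0: rank C_0 − rank ∂_1 = 4 − 3 = 1, and the invariant factors of ∂_1 are all 1, so H_0 ≅ Z.
  H_1: rank ker ∂_1 − rank ∂_2 = (6 − 3) − 3 = 0, and the invariant factors of ∂_2 are all 1, so H_1 ≅ 0.
  H_2: rank ker ∂_2 − rank ∂_3 = (4 − 3) − 1 = 0, and the invariant factors of ∂_3 are all 1, so H_2 ≅ 0.
  H_3: rank ker ∂_3 − rank ∂_4 = (1 − 1) − 0 = 0, and there is no ∂_4, so H_3 ≅ 0.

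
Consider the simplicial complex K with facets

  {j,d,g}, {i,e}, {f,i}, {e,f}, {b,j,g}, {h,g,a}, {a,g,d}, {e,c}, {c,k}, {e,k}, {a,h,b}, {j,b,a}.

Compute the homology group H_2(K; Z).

Fix the vertex order a < b < c < d < e < f < g < h < i < j < k and write every simplex with vertices in increasing order. Then dim K = 2 and the simplices of K are:

  0-simplices (11): a, b, c, d, e, f, g, h, i, j, k
  1-simplices (18): ab, ad, ag, ah, aj, bg, bh, bj, ce, ck, dg, dj, ef, ei, ek, fi, gh, gj
  2-simplices (6): abh, abj, adg, agh, bgj, dgj

giving chain groups C_0 ≅ Z^11, C_1 ≅ Z^18, C_2 ≅ Z^6.

The boundary map ∂_1: C_1 → C_0 is given by ∂[p,q] = [q] − [p]. For instance
  ∂dj = j − d.
As a 11×18 matrix over Z this has rank 9, with invariant factors (1,1,1,1,1,1,1,1,1).

∂_2: C_2 → C_1 maps a triangle to the signed sum of its edges. For instance
  ∂agh = gh − ah + ag,
  ∂adg = dg − ag + ad.
The resulting 18×6 matrix has rank 6, and its Smith normal form has invariant factors (1,1,1,1,1,1).

Reading off H_k = ker ∂_k / im ∂_{k+1}:

  H_2: rank ker ∂_2 − rank ∂_3 = (6 − 6) − 0 = 0, and there is no ∂_3, so H_2 = 0.

H_2 ≅ 0.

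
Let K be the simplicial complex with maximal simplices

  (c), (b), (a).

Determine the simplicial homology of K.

Order the vertices as a < b < c. Listing each simplex with vertices in this order, K has dimension 0 with simplices:

  0-simplices (3): a, b, c

so the chain groups are C_0 ≅ Z^3.

Now H_k = ker ∂_k / im ∂_{k+1}, so:

  H_0: rank C_0 − rank ∂_1 = 3 − 0 = 3, and there is no ∂_1, so H_0 = Z^3.

H_0 = Z^3.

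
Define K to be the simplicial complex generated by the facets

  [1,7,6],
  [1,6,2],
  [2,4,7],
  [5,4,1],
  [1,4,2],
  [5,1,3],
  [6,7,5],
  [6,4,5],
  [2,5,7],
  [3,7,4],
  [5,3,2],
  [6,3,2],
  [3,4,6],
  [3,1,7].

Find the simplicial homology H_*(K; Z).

K has 7 vertices, 21 edges, 14 triangles.
rank ∂_0 = 0, rank ∂_1 = 6 ⇒ b_0 = 7 − 0 − 6 = 1; all invariant factors of ∂_1 are 1 so no torsion. So H_0 ≅ Z.
rank ∂_1 = 6, rank ∂_2 = 13 ⇒ b_1 = 21 − 6 − 13 = 2; all invariant factors of ∂_2 are 1 so no torsion. So H_1 ≅ Z^2.
rank ∂_2 = 13, rank ∂_3 = 0 ⇒ b_2 = 14 − 13 − 0 = 1. So H_2 ≅ Z.

H_0 ≅ Z,  H_1 ≅ Z^2,  H_2 ≅ Z.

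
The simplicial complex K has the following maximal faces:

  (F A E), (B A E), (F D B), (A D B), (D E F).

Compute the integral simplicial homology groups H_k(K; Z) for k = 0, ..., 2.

We work with the vertex ordering A < B < D < E < F. The simplices of K, each written with vertices in increasing order, are:

  0-simplices (5): A, B, D, E, F
  1-simplices (10): AB, AD, AE, AF, BD, BE, BF, DE, DF, EF
  2-simplices (5): ABD, ABE, AEF, BDF, DEF

giving chain groups C_0 ≅ Z^5, C_1 ≅ Z^10, C_2 ≅ Z^5.

Boundary ∂_1: C_1 → C_0 is given by ∂[p,q] = [q] − [p]. For instance
  ∂BD = D − B.
This gives a 5×10 integer matrix of rank 4; reducing to Smith normal form yields diagonal entries (1,1,1,1).

∂_2: C_2 → C_1 maps a triangle to the signed sum of its edges. For instance
  ∂ABD = BD − AD + AB,
  ∂DEF = EF − DF + DE.
The resulting 10×5 matrix has rank 5, and its Smith normal form has invariant factors (1,1,1,1,1).

From H_k ≅ ker(∂_k) / im(∂_{k+1}) we obtain:

  H_0: rank C_0 − rank ∂_1 = 5 − 4 = 1, and the invariant factors of ∂_1 are all 1, so H_0 ≅ Z.
  H_1: rank ker ∂_1 − rank ∂_2 = (10 − 4) − 5 = 1, and the invariant factors of ∂_2 are all 1, so H_1 ≅ Z.
  H_2: rank ker ∂_2 − rank ∂_3 = (5 − 5) − 0 = 0, and there is no ∂_3, so H_2 ≅ 0.

(K is a triangulation of the Möbius band.)

H_0 = Z,  H_1 = Z,  H_2 = 0.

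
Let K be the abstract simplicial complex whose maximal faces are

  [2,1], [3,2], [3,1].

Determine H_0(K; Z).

Take the total order 1 < 2 < 3 on the vertex set. Then K (dimension 1) consists of the simplices:

  0-simplices (3): [1], [2], [3]
  1-simplices (3): [1,2], [1,3], [2,3]

so the chain groups are C_0 ≅ Z^3, C_1 ≅ Z^3.

The boundary map ∂_1: C_1 → C_0 sends each edge [p,q] (with p < q) to q − p.
As a 3×3 matrix over Z this has rank 2, with invariant factors (1,1).

Now H_k = ker ∂_k / im ∂_{k+1}, so:

  H_0: rank C_0 − rank ∂_1 = 3 − 2 = 1, and the invariant factors of ∂_1 are all 1, so H_0 = Z.

H_0 = Z.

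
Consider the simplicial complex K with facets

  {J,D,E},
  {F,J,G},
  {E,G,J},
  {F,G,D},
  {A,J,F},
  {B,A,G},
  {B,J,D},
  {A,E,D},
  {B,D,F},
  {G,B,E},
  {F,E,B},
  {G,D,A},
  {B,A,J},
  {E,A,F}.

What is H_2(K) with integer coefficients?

H_2 ≅ Z.

We work with the vertex ordering A < B < D < E < F < G < J. The simplices of K, each written with vertices in increasing order, are:

  0-simplices (7): A, B, D, E, F, G, J
  1-simplices (21): AB, AD, AE, AF, AG, AJ, BD, BE, BF, BG, BJ, DE, DF, DG, DJ, EF, EG, EJ, FG, FJ, GJ
  2-simplices (14): ABG, ABJ, ADE, ADG, AEF, AFJ, BDF, BDJ, BEF, BEG, DEJ, DFG, EGJ, FGJ

Hence C_0 ≅ Z^7, C_1 ≅ Z^21, C_2 ≅ Z^14.

∂_1: C_1 → C_0 maps an edge to its endpoints' difference, ∂[p,q] = q − p. For instance
  ∂BG = G − B.
This gives a 7×21 integer matrix of rank 6; reducing to Smith normal form yields diagonal entries (1,1,1,1,1,1).

The boundary map ∂_2: C_2 → C_1 acts by ∂[p,q,r] = [q,r] − [p,r] + [p,q]. For instance
  ∂BEF = EF − BF + BE,
  ∂ABG = BG − AG + AB.
As a 21×14 matrix over Z this has rank 13, with invariant factors (1,1,1,1,1,1,1,1,1,1,1,1,1).

Now H_k = ker ∂_k / im ∂_{k+1}, so:

  H_2: rank ker ∂_2 − rank ∂_3 = (14 − 13) − 0 = 1, and there is no ∂_3, so H_2 ≅ Z.

(K is a triangulation of the torus T^2.)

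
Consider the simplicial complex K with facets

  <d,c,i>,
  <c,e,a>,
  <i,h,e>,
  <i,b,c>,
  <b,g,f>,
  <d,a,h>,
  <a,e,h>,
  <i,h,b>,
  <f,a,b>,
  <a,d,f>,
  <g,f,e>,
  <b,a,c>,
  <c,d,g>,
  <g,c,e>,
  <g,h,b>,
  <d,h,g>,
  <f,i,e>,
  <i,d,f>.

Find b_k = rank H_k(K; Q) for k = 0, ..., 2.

Take the total order a < b < c < d < e < f < g < h < i on the vertex set. Then K (dimension 2) consists of the simplices:

  0-simplices (9): a, b, c, d, e, f, g, h, i
  1-simplices (27): ab, ac, ad, ae, af, ah, bc, bf, bg, bh, bi, cd, ce, cg, ci, df, dg, dh, di, ef, eg, eh, ei, fg, fi, gh, hi
  2-simplices (18): abc, abf, ace, adf, adh, aeh, bci, bfg, bgh, bhi, cdg, cdi, ceg, dfi, dgh, efg, efi, ehi

giving chain groups C_0 ≅ Z^9, C_1 ≅ Z^27, C_2 ≅ Z^18.

The boundary map ∂_1: C_1 → C_0 is given by ∂[p,q] = [q] − [p]. For instance
  ∂ef = f − e.
The resulting 9×27 matrix has rank 8, and its Smith normal form has invariant factors (1,1,1,1,1,1,1,1).

The boundary map ∂_2: C_2 → C_1 maps a triangle to the signed sum of its edges. For instance
  ∂abc = bc − ac + ab,
  ∂bhi = hi − bi + bh.
This gives a 27×18 integer matrix of rank 17; reducing to Smith normal form yields diagonal entries (1,1,1,1,1,1,1,1,1,1,1,1,1,1,1,1,1).

Reading off H_k = ker ∂_k / im ∂_{k+1}:

  H_0: rank C_0 − rank ∂_1 = 9 − 8 = 1, and the invariant factors of ∂_1 are all 1, so H_0 ≅ Z.
  H_1: rank ker ∂_1 − rank ∂_2 = (27 − 8) − 17 = 2, and the invariant factors of ∂_2 are all 1, so H_1 ≅ Z^2.
  H_2: rank ker ∂_2 − rank ∂_3 = (18 − 17) − 0 = 1, and there is no ∂_3, so H_2 ≅ Z.

As a check, the Euler characteristic is 9 − 27 + 18 = 0, which agrees with 1 − 2 + 1 = 0.
(K is a triangulation of the torus T^2.)

Hence the Betti numbers are b_0 = 1, b_1 = 2, b_2 = 1.

b_0 = 1, b_1 = 2, b_2 = 1.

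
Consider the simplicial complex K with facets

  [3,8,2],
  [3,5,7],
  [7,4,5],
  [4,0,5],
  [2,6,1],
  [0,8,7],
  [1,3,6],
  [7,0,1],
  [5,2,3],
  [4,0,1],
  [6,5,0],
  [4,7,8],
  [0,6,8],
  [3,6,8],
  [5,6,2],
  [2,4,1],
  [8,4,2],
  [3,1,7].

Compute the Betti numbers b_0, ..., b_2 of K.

Fix the vertex order 0 < 1 < 2 < 3 < 4 < 5 < 6 < 7 < 8 and write every simplex with vertices in increasing order. Then dim K = 2 and the simplices of K are:

  0-simplices (9): [0], [1], [2], [3], [4], [5], [6], [7], [8]
  1-simplices (27): (27 of them)
  2-simplices (18): [0,1,4], [0,1,7], [0,4,5], [0,5,6], [0,6,8], [0,7,8], [1,2,4], [1,2,6], [1,3,6], [1,3,7], [2,3,5], [2,3,8], [2,4,8], [2,5,6], [3,5,7], [3,6,8], [4,5,7], [4,7,8]

giving chain groups C_0 ≅ Z^9, C_1 ≅ Z^27, C_2 ≅ Z^18.

Boundary ∂_1: C_1 → C_0 maps an edge to its endpoints' difference, ∂[p,q] = q − p. For instance
  ∂[0,1] = [1] − [0].
The 9×27 boundary matrix has rank 8 and Smith normal form diag(1,1,1,1,1,1,1,1).

The boundary map ∂_2: C_2 → C_1 sends each 2-simplex [p,q,r] to [q,r] − [p,r] + [p,q]. For instance
  ∂[1,3,7] = [3,7] − [1,7] + [1,3],
  ∂[1,2,6] = [2,6] − [1,6] + [1,2].
The 27×18 boundary matrix has rank 18 and Smith normal form diag(1,1,1,1,1,1,1,1,1,1,1,1,1,1,1,1,1,2).

Now H_k = ker ∂_k / im ∂_{k+1}, so:

  H_0: rank C_0 − rank ∂_1 = 9 − 8 = 1, and the invariant factors of ∂_1 are all 1, so H_0 ≅ Z.
  H_1: rank ker ∂_1 − rank ∂_2 = (27 − 8) − 18 = 1, and ∂_2 has invariant factor 2 > 1, so H_1 ≅ Z ⊕ Z/2.
  H_2: rank ker ∂_2 − rank ∂_3 = (18 − 18) − 0 = 0, and there is no ∂_3, so H_2 ≅ 0.

As a check, the Euler characteristic is 9 − 27 + 18 = 0, which agrees with 1 − 1 + 0 = 0.

Hence the Betti numbers are b_0 = 1, b_1 = 1, b_2 = 0.

b_0 = 1, b_1 = 1, b_2 = 0.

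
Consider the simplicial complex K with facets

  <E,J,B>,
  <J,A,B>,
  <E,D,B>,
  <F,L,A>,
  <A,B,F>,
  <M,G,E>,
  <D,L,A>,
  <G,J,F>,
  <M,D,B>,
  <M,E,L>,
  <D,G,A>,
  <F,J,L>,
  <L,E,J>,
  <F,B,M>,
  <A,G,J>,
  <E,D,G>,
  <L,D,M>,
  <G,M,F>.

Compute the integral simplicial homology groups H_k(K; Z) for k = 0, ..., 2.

H_0 ≅ Z,  H_1 ≅ Z ⊕ Z/2Z,  H_2 = 0.

K has 9 vertices, 27 edges, 18 triangles.
rank ∂_0 = 0, rank ∂_1 = 8 ⇒ b_0 = 9 − 0 − 8 = 1; all invariant factors of ∂_1 are 1 so no torsion. So H_0 = Z.
rank ∂_1 = 8, rank ∂_2 = 18 ⇒ b_1 = 27 − 8 − 18 = 1; ∂_2 has invariant factor(s) [2] giving torsion. So H_1 = Z ⊕ Z/2Z.
rank ∂_2 = 18, rank ∂_3 = 0 ⇒ b_2 = 18 − 18 − 0 = 0. So H_2 = 0.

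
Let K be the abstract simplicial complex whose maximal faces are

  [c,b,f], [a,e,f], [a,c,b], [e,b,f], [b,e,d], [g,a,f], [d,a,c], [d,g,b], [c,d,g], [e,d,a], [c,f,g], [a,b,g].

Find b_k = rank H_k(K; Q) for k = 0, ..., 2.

Order the vertices as a < b < c < d < e < f < g. Listing each simplex with vertices in this order, K has dimension 2 with simplices:

  0-simplices (7): a, b, c, d, e, f, g
  1-simplices (18): ab, ac, ad, ae, af, ag, bc, bd, be, bf, bg, cd, cf, cg, de, dg, ef, fg
  2-simplices (12): abc, abg, acd, ade, aef, afg, bcf, bde, bdg, bef, cdg, cfg

Hence C_0 ≅ Z^7, C_1 ≅ Z^18, C_2 ≅ Z^12.

The boundary map ∂_1: C_1 → C_0 is given by ∂[p,q] = [q] − [p].
The resulting 7×18 matrix has rank 6, and its Smith normal form has invariant factors (1,1,1,1,1,1).

∂_2: C_2 → C_1 sends each 2-simplex [p,q,r] to [q,r] − [p,r] + [p,q]. For instance
  ∂cfg = fg − cg + cf,
  ∂bde = de − be + bd.
The 18×12 boundary matrix has rank 12 and Smith normal form diag(1,1,1,1,1,1,1,1,1,1,1,2).

Computing H_k = (kernel of ∂_k) / (image of ∂_{k+1}):

  H_0: rank C_0 − rank ∂_1 = 7 − 6 = 1, and the invariant factors of ∂_1 are all 1, so H_0 = Z.
  H_1: rank ker ∂_1 − rank ∂_2 = (18 − 6) − 12 = 0, and ∂_2 has invariant factor 2 > 1, so H_1 = Z/2.
  H_2: rank ker ∂_2 − rank ∂_3 = (12 − 12) − 0 = 0, and there is no ∂_3, so H_2 = 0.

As a check, the Euler characteristic is 7 − 18 + 12 = 1, which agrees with 1 − 0 + 0 = 1.

Hence the Betti numbers are b_0 = 1, b_1 = 0, b_2 = 0.

b_0 = 1, b_1 = 0, b_2 = 0.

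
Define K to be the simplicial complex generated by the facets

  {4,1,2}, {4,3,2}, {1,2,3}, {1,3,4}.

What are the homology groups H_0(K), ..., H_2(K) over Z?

Take the total order 1 < 2 < 3 < 4 on the vertex set. Then K (dimension 2) consists of the simplices:

  0-simplices (4): [1], [2], [3], [4]
  1-simplices (6): [1,2], [1,3], [1,4], [2,3], [2,4], [3,4]
  2-simplices (4): [1,2,3], [1,2,4], [1,3,4], [2,3,4]

so the chain groups are C_0 ≅ Z^4, C_1 ≅ Z^6, C_2 ≅ Z^4.

Boundary ∂_1: C_1 → C_0 sends each edge [p,q] (with p < q) to q − p.
As a 4×6 matrix over Z this has rank 3, with invariant factors (1,1,1).

Boundary ∂_2: C_2 → C_1 acts by ∂[p,q,r] = [q,r] − [p,r] + [p,q]. For instance
  ∂[1,2,3] = [2,3] − [1,3] + [1,2],
  ∂[2,3,4] = [3,4] − [2,4] + [2,3].
The resulting 6×4 matrix has rank 3, and its Smith normal form has invariant factors (1,1,1).

Reading off H_k = ker ∂_k / im ∂_{k+1}:

  H_0: rank C_0 − rank ∂_1 = 4 − 3 = 1, and the invariant factors of ∂_1 are all 1, so H_0 = Z.
  H_1: rank ker ∂_1 − rank ∂_2 = (6 − 3) − 3 = 0, and the invariant factors of ∂_2 are all 1, so H_1 = 0.
  H_2: rank ker ∂_2 − rank ∂_3 = (4 − 3) − 0 = 1, and there is no ∂_3, so H_2 = Z.

H_0 = Z,  H_1 = 0,  H_2 = Z.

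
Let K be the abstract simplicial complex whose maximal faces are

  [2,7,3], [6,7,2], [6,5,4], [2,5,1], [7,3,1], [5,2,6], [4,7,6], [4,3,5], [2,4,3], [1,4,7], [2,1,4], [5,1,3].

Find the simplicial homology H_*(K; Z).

H_0 ≅ Z,  H_1 ≅ Z_2,  H_2 = 0.

Take the total order 1 < 2 < 3 < 4 < 5 < 6 < 7 on the vertex set. Then K (dimension 2) consists of the simplices:

  0-simplices (7): [1], [2], [3], [4], [5], [6], [7]
  1-simplices (18): [1,2], [1,3], [1,4], [1,5], [1,7], [2,3], [2,4], [2,5], [2,6], [2,7], [3,4], [3,5], [3,7], [4,5], [4,6], [4,7], [5,6], [6,7]
  2-simplices (12): [1,2,4], [1,2,5], [1,3,5], [1,3,7], [1,4,7], [2,3,4], [2,3,7], [2,5,6], [2,6,7], [3,4,5], [4,5,6], [4,6,7]

Hence C_0 ≅ Z^7, C_1 ≅ Z^18, C_2 ≅ Z^12.

The boundary map ∂_1: C_1 → C_0 is given by ∂[p,q] = [q] − [p].
As a 7×18 matrix over Z this has rank 6, with invariant factors (1,1,1,1,1,1).

Boundary ∂_2: C_2 → C_1 acts by ∂[p,q,r] = [q,r] − [p,r] + [p,q]. For instance
  ∂[1,2,5] = [2,5] − [1,5] + [1,2],
  ∂[2,3,4] = [3,4] − [2,4] + [2,3].
As a 18×12 matrix over Z this has rank 12, with invariant factors (1,1,1,1,1,1,1,1,1,1,1,2).

Computing H_k = (kernel of ∂_k) / (image of ∂_{k+1}):

  H_0: rank C_0 − rank ∂_1 = 7 − 6 = 1, and the invariant factors of ∂_1 are all 1, so H_0 ≅ Z.
  H_1: rank ker ∂_1 − rank ∂_2 = (18 − 6) − 12 = 0, and ∂_2 has invariant factor 2 > 1, so H_1 ≅ Z_2.
  H_2: rank ker ∂_2 − rank ∂_3 = (12 − 12) − 0 = 0, and there is no ∂_3, so H_2 ≅ 0.

As a check, the Euler characteristic is 7 − 18 + 12 = 1, which agrees with 1 − 0 + 0 = 1.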